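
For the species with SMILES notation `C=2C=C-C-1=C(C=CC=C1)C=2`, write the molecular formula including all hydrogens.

C10H8

Heavy atoms from the SMILES: 10 C.
Implicit hydrogens by atom environment:
  8 × C (aromatic): 1 H each → 8
  2 × C (aromatic): no H
  Total hydrogens = 8.
Molecular formula: C10H8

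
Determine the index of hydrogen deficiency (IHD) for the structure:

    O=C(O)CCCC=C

2

Molecular formula from the SMILES: C6H10O2.
DoU = (2C + 2 + N − H − X)/2 = (2·6 + 2 + 0 − 10 − 0)/2 = 4/2 = 2.
(Structurally: 0 ring(s) + 2 π bond(s) = 2.)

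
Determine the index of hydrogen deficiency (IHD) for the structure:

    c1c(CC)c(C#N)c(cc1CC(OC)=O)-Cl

7

Molecular formula from the SMILES: C12H12ClNO2.
DoU = (2C + 2 + N − H − X)/2 = (2·12 + 2 + 1 − 12 − 1)/2 = 14/2 = 7.
(Structurally: 1 ring(s) + 6 π bond(s) = 7.)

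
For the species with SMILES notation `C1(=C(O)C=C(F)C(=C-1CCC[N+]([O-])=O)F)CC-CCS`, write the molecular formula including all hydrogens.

C13H17F2NO3S

Heavy atoms from the SMILES: 13 C, 2 F, 1 N, 3 O, 1 S.
Implicit hydrogens by atom environment:
  7 × C: 2 H each → 14
  5 × C (aromatic): no H
  2 × F: no H
  1 × C (aromatic): 1 H
  1 × N (charge +1): no H
  1 × O: 1 H
  1 × O: no H
  1 × O (charge -1): no H
  1 × S: 1 H
  Total hydrogens = 17.
Molecular formula: C13H17F2NO3S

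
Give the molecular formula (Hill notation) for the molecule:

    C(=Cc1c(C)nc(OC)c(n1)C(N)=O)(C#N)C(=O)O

Heavy atoms from the SMILES: 11 C, 4 N, 4 O.
Implicit hydrogens by atom environment:
  4 × C (aromatic): no H
  4 × C: no H
  3 × O: no H
  2 × C: 3 H each → 6
  2 × N (aromatic): no H
  1 × C: 1 H
  1 × N: 2 H
  1 × N: no H
  1 × O: 1 H
  Total hydrogens = 10.
Molecular formula: C11H10N4O4

C11H10N4O4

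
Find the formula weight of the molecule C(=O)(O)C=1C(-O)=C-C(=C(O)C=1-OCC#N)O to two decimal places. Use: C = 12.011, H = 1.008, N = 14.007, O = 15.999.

Molecular formula: C9H7NO6.
M = 9×12.011 + 7×1.008 + 1×14.007 + 6×15.999 = 225.16 g/mol.

225.16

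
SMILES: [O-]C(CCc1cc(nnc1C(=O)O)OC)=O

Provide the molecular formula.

C9H9N2O5-

Heavy atoms from the SMILES: 9 C, 2 N, 5 O.
Implicit hydrogens by atom environment:
  3 × C (aromatic): no H
  3 × O: no H
  2 × C: 2 H each → 4
  2 × C: no H
  2 × N (aromatic): no H
  1 × C: 3 H
  1 × C (aromatic): 1 H
  1 × O: 1 H
  1 × O (charge -1): no H
  Total hydrogens = 9.
Net charge -1.
Molecular formula: C9H9N2O5-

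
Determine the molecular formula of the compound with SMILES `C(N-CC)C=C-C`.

Heavy atoms from the SMILES: 6 C, 1 N.
Implicit hydrogens by atom environment:
  2 × C: 3 H each → 6
  2 × C: 2 H each → 4
  2 × C: 1 H each → 2
  1 × N: 1 H
  Total hydrogens = 13.
Molecular formula: C6H13N

C6H13N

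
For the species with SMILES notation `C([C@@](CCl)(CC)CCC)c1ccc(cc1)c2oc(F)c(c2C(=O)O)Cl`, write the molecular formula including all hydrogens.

C19H21Cl2FO3

Heavy atoms from the SMILES: 19 C, 2 Cl, 1 F, 3 O.
Implicit hydrogens by atom environment:
  6 × C (aromatic): no H
  5 × C: 2 H each → 10
  4 × C (aromatic): 1 H each → 4
  2 × C: 3 H each → 6
  2 × C: no H
  2 × Cl: no H
  1 × F: no H
  1 × O: 1 H
  1 × O (aromatic): no H
  1 × O: no H
  Total hydrogens = 21.
Molecular formula: C19H21Cl2FO3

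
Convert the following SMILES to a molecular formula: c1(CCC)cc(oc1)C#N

Heavy atoms from the SMILES: 8 C, 1 N, 1 O.
Implicit hydrogens by atom environment:
  2 × C: 2 H each → 4
  2 × C (aromatic): 1 H each → 2
  2 × C (aromatic): no H
  1 × C: 3 H
  1 × C: no H
  1 × N: no H
  1 × O (aromatic): no H
  Total hydrogens = 9.
Molecular formula: C8H9NO

C8H9NO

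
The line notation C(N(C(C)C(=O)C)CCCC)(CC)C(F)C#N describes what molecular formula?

Heavy atoms from the SMILES: 13 C, 1 F, 2 N, 1 O.
Implicit hydrogens by atom environment:
  4 × C: 3 H each → 12
  4 × C: 2 H each → 8
  3 × C: 1 H each → 3
  2 × C: no H
  2 × N: no H
  1 × F: no H
  1 × O: no H
  Total hydrogens = 23.
Molecular formula: C13H23FN2O

C13H23FN2O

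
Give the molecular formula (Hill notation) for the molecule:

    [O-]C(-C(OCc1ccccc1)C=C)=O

Heavy atoms from the SMILES: 11 C, 3 O.
Implicit hydrogens by atom environment:
  5 × C (aromatic): 1 H each → 5
  2 × C: 2 H each → 4
  2 × C: 1 H each → 2
  2 × O: no H
  1 × C: no H
  1 × C (aromatic): no H
  1 × O (charge -1): no H
  Total hydrogens = 11.
Net charge -1.
Molecular formula: C11H11O3-

C11H11O3-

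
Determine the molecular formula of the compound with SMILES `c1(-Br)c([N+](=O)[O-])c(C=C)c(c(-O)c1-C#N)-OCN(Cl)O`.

Heavy atoms from the SMILES: 1 Br, 10 C, 1 Cl, 3 N, 5 O.
Implicit hydrogens by atom environment:
  6 × C (aromatic): no H
  2 × C: 2 H each → 4
  2 × N: no H
  2 × O: 1 H each → 2
  2 × O: no H
  1 × Br: no H
  1 × C: 1 H
  1 × C: no H
  1 × Cl: no H
  1 × N (charge +1): no H
  1 × O (charge -1): no H
  Total hydrogens = 7.
Molecular formula: C10H7BrClN3O5

C10H7BrClN3O5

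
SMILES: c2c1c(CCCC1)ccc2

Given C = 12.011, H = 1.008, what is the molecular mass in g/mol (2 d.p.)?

132.21

Molecular formula: C10H12.
M = 10×12.011 + 12×1.008 = 132.21 g/mol.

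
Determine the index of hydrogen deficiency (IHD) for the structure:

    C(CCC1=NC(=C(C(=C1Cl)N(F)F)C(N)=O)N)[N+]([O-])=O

Molecular formula from the SMILES: C9H10ClF2N5O3.
DoU = (2C + 2 + N − H − X)/2 = (2·9 + 2 + 5 − 10 − 3)/2 = 12/2 = 6.
(Structurally: 1 ring(s) + 5 π bond(s) = 6.)

6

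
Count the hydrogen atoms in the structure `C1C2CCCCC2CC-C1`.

18

Hydrogens are implicit in SMILES; fill each atom to its normal valence:
  8 × C: 2 H each → 16
  2 × C: 1 H each → 2
  Total hydrogens = 18.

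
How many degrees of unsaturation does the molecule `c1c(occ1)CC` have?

3

Molecular formula from the SMILES: C6H8O.
DoU = (2C + 2 + N − H − X)/2 = (2·6 + 2 + 0 − 8 − 0)/2 = 6/2 = 3.
(Structurally: 1 ring(s) + 2 π bond(s) = 3.)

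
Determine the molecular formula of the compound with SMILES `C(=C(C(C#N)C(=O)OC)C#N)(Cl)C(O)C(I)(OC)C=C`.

Heavy atoms from the SMILES: 12 C, 1 Cl, 1 I, 2 N, 4 O.
Implicit hydrogens by atom environment:
  6 × C: no H
  3 × C: 1 H each → 3
  3 × O: no H
  2 × C: 3 H each → 6
  2 × N: no H
  1 × C: 2 H
  1 × Cl: no H
  1 × I: no H
  1 × O: 1 H
  Total hydrogens = 12.
Molecular formula: C12H12ClIN2O4

C12H12ClIN2O4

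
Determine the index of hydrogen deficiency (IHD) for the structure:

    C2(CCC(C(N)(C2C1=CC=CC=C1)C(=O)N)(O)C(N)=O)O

7

Molecular formula from the SMILES: C14H19N3O4.
DoU = (2C + 2 + N − H − X)/2 = (2·14 + 2 + 3 − 19 − 0)/2 = 14/2 = 7.
(Structurally: 2 ring(s) + 5 π bond(s) = 7.)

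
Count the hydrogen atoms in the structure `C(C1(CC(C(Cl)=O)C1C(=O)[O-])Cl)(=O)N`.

Hydrogens are implicit in SMILES; fill each atom to its normal valence:
  4 × C: no H
  3 × O: no H
  2 × C: 1 H each → 2
  2 × Cl: no H
  1 × C: 2 H
  1 × N: 2 H
  1 × O (charge -1): no H
  Total hydrogens = 6.

6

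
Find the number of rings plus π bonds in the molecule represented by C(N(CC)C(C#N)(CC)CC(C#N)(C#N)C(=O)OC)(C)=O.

Molecular formula from the SMILES: C14H18N4O3.
DoU = (2C + 2 + N − H − X)/2 = (2·14 + 2 + 4 − 18 − 0)/2 = 16/2 = 8.
(Structurally: 0 ring(s) + 8 π bond(s) = 8.)

8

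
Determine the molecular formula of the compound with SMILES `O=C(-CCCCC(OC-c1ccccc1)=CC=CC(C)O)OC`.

Heavy atoms from the SMILES: 19 C, 4 O.
Implicit hydrogens by atom environment:
  5 × C: 2 H each → 10
  5 × C (aromatic): 1 H each → 5
  4 × C: 1 H each → 4
  3 × O: no H
  2 × C: 3 H each → 6
  2 × C: no H
  1 × C (aromatic): no H
  1 × O: 1 H
  Total hydrogens = 26.
Molecular formula: C19H26O4

C19H26O4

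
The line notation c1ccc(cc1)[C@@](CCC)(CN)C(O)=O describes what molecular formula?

Heavy atoms from the SMILES: 12 C, 1 N, 2 O.
Implicit hydrogens by atom environment:
  5 × C (aromatic): 1 H each → 5
  3 × C: 2 H each → 6
  2 × C: no H
  1 × C: 3 H
  1 × C (aromatic): no H
  1 × N: 2 H
  1 × O: 1 H
  1 × O: no H
  Total hydrogens = 17.
Molecular formula: C12H17NO2

C12H17NO2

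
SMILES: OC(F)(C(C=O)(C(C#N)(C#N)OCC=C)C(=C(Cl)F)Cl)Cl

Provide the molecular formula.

Heavy atoms from the SMILES: 11 C, 3 Cl, 2 F, 2 N, 3 O.
Implicit hydrogens by atom environment:
  7 × C: no H
  3 × Cl: no H
  2 × C: 2 H each → 4
  2 × C: 1 H each → 2
  2 × F: no H
  2 × N: no H
  2 × O: no H
  1 × O: 1 H
  Total hydrogens = 7.
Molecular formula: C11H7Cl3F2N2O3

C11H7Cl3F2N2O3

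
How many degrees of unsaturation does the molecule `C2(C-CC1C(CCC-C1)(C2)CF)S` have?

2

Molecular formula from the SMILES: C11H19FS.
DoU = (2C + 2 + N − H − X)/2 = (2·11 + 2 + 0 − 19 − 1)/2 = 4/2 = 2.
(Structurally: 2 ring(s) + 0 π bond(s) = 2.)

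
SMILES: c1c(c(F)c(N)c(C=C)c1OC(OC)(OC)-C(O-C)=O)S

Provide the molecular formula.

C13H16FNO5S

Heavy atoms from the SMILES: 13 C, 1 F, 1 N, 5 O, 1 S.
Implicit hydrogens by atom environment:
  5 × C (aromatic): no H
  5 × O: no H
  3 × C: 3 H each → 9
  2 × C: no H
  1 × C: 2 H
  1 × C (aromatic): 1 H
  1 × C: 1 H
  1 × F: no H
  1 × N: 2 H
  1 × S: 1 H
  Total hydrogens = 16.
Molecular formula: C13H16FNO5S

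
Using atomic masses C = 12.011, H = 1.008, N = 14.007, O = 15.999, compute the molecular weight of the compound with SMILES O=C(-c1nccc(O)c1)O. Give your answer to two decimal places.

Molecular formula: C6H5NO3.
M = 6×12.011 + 5×1.008 + 1×14.007 + 3×15.999 = 139.11 g/mol.

139.11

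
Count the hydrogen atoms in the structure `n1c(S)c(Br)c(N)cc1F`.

Hydrogens are implicit in SMILES; fill each atom to its normal valence:
  4 × C (aromatic): no H
  1 × Br: no H
  1 × C (aromatic): 1 H
  1 × F: no H
  1 × N: 2 H
  1 × N (aromatic): no H
  1 × S: 1 H
  Total hydrogens = 4.

4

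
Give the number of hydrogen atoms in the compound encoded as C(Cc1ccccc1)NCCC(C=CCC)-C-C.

Hydrogens are implicit in SMILES; fill each atom to its normal valence:
  6 × C: 2 H each → 12
  5 × C (aromatic): 1 H each → 5
  3 × C: 1 H each → 3
  2 × C: 3 H each → 6
  1 × C (aromatic): no H
  1 × N: 1 H
  Total hydrogens = 27.

27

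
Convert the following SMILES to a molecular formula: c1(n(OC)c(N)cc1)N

C5H9N3O

Heavy atoms from the SMILES: 5 C, 3 N, 1 O.
Implicit hydrogens by atom environment:
  2 × C (aromatic): 1 H each → 2
  2 × C (aromatic): no H
  2 × N: 2 H each → 4
  1 × C: 3 H
  1 × N (aromatic): no H
  1 × O: no H
  Total hydrogens = 9.
Molecular formula: C5H9N3O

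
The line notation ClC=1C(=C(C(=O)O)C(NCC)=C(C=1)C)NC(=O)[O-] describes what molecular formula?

Heavy atoms from the SMILES: 11 C, 1 Cl, 2 N, 4 O.
Implicit hydrogens by atom environment:
  5 × C (aromatic): no H
  2 × C: 3 H each → 6
  2 × C: no H
  2 × N: 1 H each → 2
  2 × O: no H
  1 × C: 2 H
  1 × C (aromatic): 1 H
  1 × Cl: no H
  1 × O: 1 H
  1 × O (charge -1): no H
  Total hydrogens = 12.
Net charge -1.
Molecular formula: C11H12ClN2O4-

C11H12ClN2O4-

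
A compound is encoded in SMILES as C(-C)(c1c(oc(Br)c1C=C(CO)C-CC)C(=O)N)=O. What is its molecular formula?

C13H16BrNO4

Heavy atoms from the SMILES: 1 Br, 13 C, 1 N, 4 O.
Implicit hydrogens by atom environment:
  4 × C (aromatic): no H
  3 × C: 2 H each → 6
  3 × C: no H
  2 × C: 3 H each → 6
  2 × O: no H
  1 × Br: no H
  1 × C: 1 H
  1 × N: 2 H
  1 × O: 1 H
  1 × O (aromatic): no H
  Total hydrogens = 16.
Molecular formula: C13H16BrNO4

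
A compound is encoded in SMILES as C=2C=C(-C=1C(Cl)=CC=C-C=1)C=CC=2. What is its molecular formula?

C12H9Cl

Heavy atoms from the SMILES: 12 C, 1 Cl.
Implicit hydrogens by atom environment:
  9 × C (aromatic): 1 H each → 9
  3 × C (aromatic): no H
  1 × Cl: no H
  Total hydrogens = 9.
Molecular formula: C12H9Cl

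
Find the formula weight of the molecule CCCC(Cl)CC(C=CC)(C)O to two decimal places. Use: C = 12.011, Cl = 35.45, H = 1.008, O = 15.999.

190.71

Molecular formula: C10H19ClO.
M = 10×12.011 + 1×35.45 + 19×1.008 + 1×15.999 = 190.71 g/mol.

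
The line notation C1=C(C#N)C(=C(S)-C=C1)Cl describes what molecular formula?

Heavy atoms from the SMILES: 7 C, 1 Cl, 1 N, 1 S.
Implicit hydrogens by atom environment:
  3 × C (aromatic): 1 H each → 3
  3 × C (aromatic): no H
  1 × C: no H
  1 × Cl: no H
  1 × N: no H
  1 × S: 1 H
  Total hydrogens = 4.
Molecular formula: C7H4ClNS

C7H4ClNS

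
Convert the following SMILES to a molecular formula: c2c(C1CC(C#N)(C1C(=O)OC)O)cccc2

Heavy atoms from the SMILES: 13 C, 1 N, 3 O.
Implicit hydrogens by atom environment:
  5 × C (aromatic): 1 H each → 5
  3 × C: no H
  2 × C: 1 H each → 2
  2 × O: no H
  1 × C: 3 H
  1 × C: 2 H
  1 × C (aromatic): no H
  1 × N: no H
  1 × O: 1 H
  Total hydrogens = 13.
Molecular formula: C13H13NO3

C13H13NO3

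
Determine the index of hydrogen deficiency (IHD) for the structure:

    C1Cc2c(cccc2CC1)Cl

Molecular formula from the SMILES: C10H11Cl.
DoU = (2C + 2 + N − H − X)/2 = (2·10 + 2 + 0 − 11 − 1)/2 = 10/2 = 5.
(Structurally: 2 ring(s) + 3 π bond(s) = 5.)

5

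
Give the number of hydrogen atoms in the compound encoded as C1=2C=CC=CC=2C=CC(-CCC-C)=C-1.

Hydrogens are implicit in SMILES; fill each atom to its normal valence:
  7 × C (aromatic): 1 H each → 7
  3 × C: 2 H each → 6
  3 × C (aromatic): no H
  1 × C: 3 H
  Total hydrogens = 16.

16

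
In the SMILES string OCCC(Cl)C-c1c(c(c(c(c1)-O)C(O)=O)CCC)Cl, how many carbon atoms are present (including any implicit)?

14

The symbol for carbon appears 14 times in the SMILES. Lowercase c denotes aromatic carbon and counts toward C.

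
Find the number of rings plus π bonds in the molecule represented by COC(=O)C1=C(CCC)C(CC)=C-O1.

Molecular formula from the SMILES: C11H16O3.
DoU = (2C + 2 + N − H − X)/2 = (2·11 + 2 + 0 − 16 − 0)/2 = 8/2 = 4.
(Structurally: 1 ring(s) + 3 π bond(s) = 4.)

4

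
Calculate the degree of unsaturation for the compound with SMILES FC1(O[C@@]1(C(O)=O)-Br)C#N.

Molecular formula from the SMILES: C4HBrFNO3.
DoU = (2C + 2 + N − H − X)/2 = (2·4 + 2 + 1 − 1 − 2)/2 = 8/2 = 4.
(Structurally: 1 ring(s) + 3 π bond(s) = 4.)

4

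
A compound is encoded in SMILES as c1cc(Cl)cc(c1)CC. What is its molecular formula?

Heavy atoms from the SMILES: 8 C, 1 Cl.
Implicit hydrogens by atom environment:
  4 × C (aromatic): 1 H each → 4
  2 × C (aromatic): no H
  1 × C: 3 H
  1 × C: 2 H
  1 × Cl: no H
  Total hydrogens = 9.
Molecular formula: C8H9Cl

C8H9Cl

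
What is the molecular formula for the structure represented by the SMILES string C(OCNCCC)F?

C5H12FNO

Heavy atoms from the SMILES: 5 C, 1 F, 1 N, 1 O.
Implicit hydrogens by atom environment:
  4 × C: 2 H each → 8
  1 × C: 3 H
  1 × F: no H
  1 × N: 1 H
  1 × O: no H
  Total hydrogens = 12.
Molecular formula: C5H12FNO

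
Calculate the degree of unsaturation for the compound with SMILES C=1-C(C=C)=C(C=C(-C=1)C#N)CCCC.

7

Molecular formula from the SMILES: C13H15N.
DoU = (2C + 2 + N − H − X)/2 = (2·13 + 2 + 1 − 15 − 0)/2 = 14/2 = 7.
(Structurally: 1 ring(s) + 6 π bond(s) = 7.)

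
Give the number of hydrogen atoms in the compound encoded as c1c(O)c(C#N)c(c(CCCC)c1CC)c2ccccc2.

Hydrogens are implicit in SMILES; fill each atom to its normal valence:
  6 × C (aromatic): 1 H each → 6
  6 × C (aromatic): no H
  4 × C: 2 H each → 8
  2 × C: 3 H each → 6
  1 × C: no H
  1 × N: no H
  1 × O: 1 H
  Total hydrogens = 21.

21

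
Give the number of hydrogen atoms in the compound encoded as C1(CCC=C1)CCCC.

16

Hydrogens are implicit in SMILES; fill each atom to its normal valence:
  5 × C: 2 H each → 10
  3 × C: 1 H each → 3
  1 × C: 3 H
  Total hydrogens = 16.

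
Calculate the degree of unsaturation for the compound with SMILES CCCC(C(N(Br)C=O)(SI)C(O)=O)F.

2

Molecular formula from the SMILES: C7H10BrFINO3S.
DoU = (2C + 2 + N − H − X)/2 = (2·7 + 2 + 1 − 10 − 3)/2 = 4/2 = 2.
(Structurally: 0 ring(s) + 2 π bond(s) = 2.)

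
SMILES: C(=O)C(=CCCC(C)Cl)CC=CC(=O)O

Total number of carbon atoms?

The symbol for carbon appears 11 times in the SMILES. (Cl is a single chlorine, not C + l.)

11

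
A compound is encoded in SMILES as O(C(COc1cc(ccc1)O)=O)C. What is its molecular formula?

Heavy atoms from the SMILES: 9 C, 4 O.
Implicit hydrogens by atom environment:
  4 × C (aromatic): 1 H each → 4
  3 × O: no H
  2 × C (aromatic): no H
  1 × C: 3 H
  1 × C: 2 H
  1 × C: no H
  1 × O: 1 H
  Total hydrogens = 10.
Molecular formula: C9H10O4

C9H10O4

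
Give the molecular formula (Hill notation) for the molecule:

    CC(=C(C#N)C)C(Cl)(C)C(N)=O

Heavy atoms from the SMILES: 8 C, 1 Cl, 2 N, 1 O.
Implicit hydrogens by atom environment:
  5 × C: no H
  3 × C: 3 H each → 9
  1 × Cl: no H
  1 × N: 2 H
  1 × N: no H
  1 × O: no H
  Total hydrogens = 11.
Molecular formula: C8H11ClN2O

C8H11ClN2O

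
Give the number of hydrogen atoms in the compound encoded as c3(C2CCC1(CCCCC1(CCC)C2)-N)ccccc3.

Hydrogens are implicit in SMILES; fill each atom to its normal valence:
  9 × C: 2 H each → 18
  5 × C (aromatic): 1 H each → 5
  2 × C: no H
  1 × C: 3 H
  1 × C: 1 H
  1 × C (aromatic): no H
  1 × N: 2 H
  Total hydrogens = 29.

29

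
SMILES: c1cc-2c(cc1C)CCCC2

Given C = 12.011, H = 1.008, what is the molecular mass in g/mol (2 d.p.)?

146.23

Molecular formula: C11H14.
M = 11×12.011 + 14×1.008 = 146.23 g/mol.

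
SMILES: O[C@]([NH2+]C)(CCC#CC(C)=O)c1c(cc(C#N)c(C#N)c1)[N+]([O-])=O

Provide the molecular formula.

Heavy atoms from the SMILES: 16 C, 4 N, 4 O.
Implicit hydrogens by atom environment:
  6 × C: no H
  4 × C (aromatic): no H
  2 × C: 3 H each → 6
  2 × C: 2 H each → 4
  2 × C (aromatic): 1 H each → 2
  2 × N: no H
  2 × O: no H
  1 × N (charge +1): 2 H
  1 × N (charge +1): no H
  1 × O: 1 H
  1 × O (charge -1): no H
  Total hydrogens = 15.
Net charge +1.
Molecular formula: C16H15N4O4+

C16H15N4O4+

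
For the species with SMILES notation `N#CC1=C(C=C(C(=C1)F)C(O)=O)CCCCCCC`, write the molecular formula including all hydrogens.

C15H18FNO2

Heavy atoms from the SMILES: 15 C, 1 F, 1 N, 2 O.
Implicit hydrogens by atom environment:
  6 × C: 2 H each → 12
  4 × C (aromatic): no H
  2 × C (aromatic): 1 H each → 2
  2 × C: no H
  1 × C: 3 H
  1 × F: no H
  1 × N: no H
  1 × O: 1 H
  1 × O: no H
  Total hydrogens = 18.
Molecular formula: C15H18FNO2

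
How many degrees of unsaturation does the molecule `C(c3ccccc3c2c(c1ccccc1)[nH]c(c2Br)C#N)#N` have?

15

Molecular formula from the SMILES: C18H10BrN3.
DoU = (2C + 2 + N − H − X)/2 = (2·18 + 2 + 3 − 10 − 1)/2 = 30/2 = 15.
(Structurally: 3 ring(s) + 12 π bond(s) = 15.)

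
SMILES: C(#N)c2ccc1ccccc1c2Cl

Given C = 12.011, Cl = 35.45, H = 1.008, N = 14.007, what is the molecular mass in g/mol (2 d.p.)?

Molecular formula: C11H6ClN.
M = 11×12.011 + 1×35.45 + 6×1.008 + 1×14.007 = 187.63 g/mol.

187.63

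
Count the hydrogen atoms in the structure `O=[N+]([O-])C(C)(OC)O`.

Hydrogens are implicit in SMILES; fill each atom to its normal valence:
  2 × C: 3 H each → 6
  2 × O: no H
  1 × C: no H
  1 × N (charge +1): no H
  1 × O: 1 H
  1 × O (charge -1): no H
  Total hydrogens = 7.

7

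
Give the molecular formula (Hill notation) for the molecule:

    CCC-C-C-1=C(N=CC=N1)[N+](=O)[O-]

C8H11N3O2

Heavy atoms from the SMILES: 8 C, 3 N, 2 O.
Implicit hydrogens by atom environment:
  3 × C: 2 H each → 6
  2 × C (aromatic): 1 H each → 2
  2 × C (aromatic): no H
  2 × N (aromatic): no H
  1 × C: 3 H
  1 × N (charge +1): no H
  1 × O: no H
  1 × O (charge -1): no H
  Total hydrogens = 11.
Molecular formula: C8H11N3O2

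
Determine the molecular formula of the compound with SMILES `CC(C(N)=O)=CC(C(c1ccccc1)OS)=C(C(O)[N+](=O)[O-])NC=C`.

Heavy atoms from the SMILES: 16 C, 3 N, 5 O, 1 S.
Implicit hydrogens by atom environment:
  5 × C (aromatic): 1 H each → 5
  4 × C: 1 H each → 4
  4 × C: no H
  3 × O: no H
  1 × C: 3 H
  1 × C: 2 H
  1 × C (aromatic): no H
  1 × N: 2 H
  1 × N: 1 H
  1 × N (charge +1): no H
  1 × O: 1 H
  1 × O (charge -1): no H
  1 × S: 1 H
  Total hydrogens = 19.
Molecular formula: C16H19N3O5S

C16H19N3O5S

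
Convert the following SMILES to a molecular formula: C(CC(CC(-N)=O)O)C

Heavy atoms from the SMILES: 6 C, 1 N, 2 O.
Implicit hydrogens by atom environment:
  3 × C: 2 H each → 6
  1 × C: 3 H
  1 × C: 1 H
  1 × C: no H
  1 × N: 2 H
  1 × O: 1 H
  1 × O: no H
  Total hydrogens = 13.
Molecular formula: C6H13NO2

C6H13NO2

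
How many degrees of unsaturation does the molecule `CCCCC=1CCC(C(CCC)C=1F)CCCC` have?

2

Molecular formula from the SMILES: C17H31F.
DoU = (2C + 2 + N − H − X)/2 = (2·17 + 2 + 0 − 31 − 1)/2 = 4/2 = 2.
(Structurally: 1 ring(s) + 1 π bond(s) = 2.)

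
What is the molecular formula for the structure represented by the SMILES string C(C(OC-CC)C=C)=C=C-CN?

Heavy atoms from the SMILES: 10 C, 1 N, 1 O.
Implicit hydrogens by atom environment:
  4 × C: 2 H each → 8
  4 × C: 1 H each → 4
  1 × C: 3 H
  1 × C: no H
  1 × N: 2 H
  1 × O: no H
  Total hydrogens = 17.
Molecular formula: C10H17NO

C10H17NO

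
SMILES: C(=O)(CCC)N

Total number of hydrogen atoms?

9

Hydrogens are implicit in SMILES; fill each atom to its normal valence:
  2 × C: 2 H each → 4
  1 × C: 3 H
  1 × C: no H
  1 × N: 2 H
  1 × O: no H
  Total hydrogens = 9.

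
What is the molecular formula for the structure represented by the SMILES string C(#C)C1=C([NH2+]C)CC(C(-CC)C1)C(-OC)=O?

Heavy atoms from the SMILES: 13 C, 1 N, 2 O.
Implicit hydrogens by atom environment:
  4 × C: no H
  3 × C: 3 H each → 9
  3 × C: 2 H each → 6
  3 × C: 1 H each → 3
  2 × O: no H
  1 × N (charge +1): 2 H
  Total hydrogens = 20.
Net charge +1.
Molecular formula: C13H20NO2+

C13H20NO2+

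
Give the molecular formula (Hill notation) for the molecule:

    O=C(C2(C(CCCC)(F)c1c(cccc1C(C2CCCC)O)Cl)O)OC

C20H28ClFO4

Heavy atoms from the SMILES: 20 C, 1 Cl, 1 F, 4 O.
Implicit hydrogens by atom environment:
  6 × C: 2 H each → 12
  3 × C: 3 H each → 9
  3 × C (aromatic): 1 H each → 3
  3 × C (aromatic): no H
  3 × C: no H
  2 × C: 1 H each → 2
  2 × O: 1 H each → 2
  2 × O: no H
  1 × Cl: no H
  1 × F: no H
  Total hydrogens = 28.
Molecular formula: C20H28ClFO4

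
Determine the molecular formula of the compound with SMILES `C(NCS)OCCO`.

C4H11NO2S

Heavy atoms from the SMILES: 4 C, 1 N, 2 O, 1 S.
Implicit hydrogens by atom environment:
  4 × C: 2 H each → 8
  1 × N: 1 H
  1 × O: 1 H
  1 × O: no H
  1 × S: 1 H
  Total hydrogens = 11.
Molecular formula: C4H11NO2S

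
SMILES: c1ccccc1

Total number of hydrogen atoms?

Hydrogens are implicit in SMILES; fill each atom to its normal valence:
  6 × C (aromatic): 1 H each → 6
  Total hydrogens = 6.

6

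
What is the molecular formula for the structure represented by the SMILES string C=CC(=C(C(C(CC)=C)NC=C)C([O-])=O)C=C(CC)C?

Heavy atoms from the SMILES: 17 C, 1 N, 2 O.
Implicit hydrogens by atom environment:
  5 × C: 2 H each → 10
  5 × C: no H
  4 × C: 1 H each → 4
  3 × C: 3 H each → 9
  1 × N: 1 H
  1 × O: no H
  1 × O (charge -1): no H
  Total hydrogens = 24.
Net charge -1.
Molecular formula: C17H24NO2-

C17H24NO2-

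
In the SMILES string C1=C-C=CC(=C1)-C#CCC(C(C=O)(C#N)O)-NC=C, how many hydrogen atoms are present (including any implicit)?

14

Hydrogens are implicit in SMILES; fill each atom to its normal valence:
  5 × C (aromatic): 1 H each → 5
  4 × C: no H
  3 × C: 1 H each → 3
  2 × C: 2 H each → 4
  1 × C (aromatic): no H
  1 × N: 1 H
  1 × N: no H
  1 × O: 1 H
  1 × O: no H
  Total hydrogens = 14.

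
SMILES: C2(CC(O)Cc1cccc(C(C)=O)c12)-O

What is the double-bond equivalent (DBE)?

6

Molecular formula from the SMILES: C12H14O3.
DoU = (2C + 2 + N − H − X)/2 = (2·12 + 2 + 0 − 14 − 0)/2 = 12/2 = 6.
(Structurally: 2 ring(s) + 4 π bond(s) = 6.)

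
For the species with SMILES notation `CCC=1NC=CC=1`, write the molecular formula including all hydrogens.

Heavy atoms from the SMILES: 6 C, 1 N.
Implicit hydrogens by atom environment:
  3 × C (aromatic): 1 H each → 3
  1 × C: 3 H
  1 × C: 2 H
  1 × C (aromatic): no H
  1 × N (aromatic): 1 H
  Total hydrogens = 9.
Molecular formula: C6H9N

C6H9N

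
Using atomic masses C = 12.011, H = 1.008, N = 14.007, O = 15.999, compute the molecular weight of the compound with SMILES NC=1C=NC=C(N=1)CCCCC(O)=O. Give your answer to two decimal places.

Molecular formula: C9H13N3O2.
M = 9×12.011 + 13×1.008 + 3×14.007 + 2×15.999 = 195.22 g/mol.

195.22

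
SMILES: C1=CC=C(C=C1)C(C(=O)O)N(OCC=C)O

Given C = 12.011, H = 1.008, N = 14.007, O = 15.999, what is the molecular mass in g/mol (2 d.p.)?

Molecular formula: C11H13NO4.
M = 11×12.011 + 13×1.008 + 1×14.007 + 4×15.999 = 223.23 g/mol.

223.23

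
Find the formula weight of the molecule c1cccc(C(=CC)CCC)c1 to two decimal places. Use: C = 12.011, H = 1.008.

Molecular formula: C12H16.
M = 12×12.011 + 16×1.008 = 160.26 g/mol.

160.26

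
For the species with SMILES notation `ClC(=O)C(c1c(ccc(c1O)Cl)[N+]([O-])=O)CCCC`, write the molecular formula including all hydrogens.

C12H13Cl2NO4

Heavy atoms from the SMILES: 12 C, 2 Cl, 1 N, 4 O.
Implicit hydrogens by atom environment:
  4 × C (aromatic): no H
  3 × C: 2 H each → 6
  2 × C (aromatic): 1 H each → 2
  2 × Cl: no H
  2 × O: no H
  1 × C: 3 H
  1 × C: 1 H
  1 × C: no H
  1 × N (charge +1): no H
  1 × O: 1 H
  1 × O (charge -1): no H
  Total hydrogens = 13.
Molecular formula: C12H13Cl2NO4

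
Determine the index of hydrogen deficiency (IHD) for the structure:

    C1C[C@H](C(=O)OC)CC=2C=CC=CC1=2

6

Molecular formula from the SMILES: C12H14O2.
DoU = (2C + 2 + N − H − X)/2 = (2·12 + 2 + 0 − 14 − 0)/2 = 12/2 = 6.
(Structurally: 2 ring(s) + 4 π bond(s) = 6.)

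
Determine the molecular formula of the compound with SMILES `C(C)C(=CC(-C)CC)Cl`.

C8H15Cl

Heavy atoms from the SMILES: 8 C, 1 Cl.
Implicit hydrogens by atom environment:
  3 × C: 3 H each → 9
  2 × C: 2 H each → 4
  2 × C: 1 H each → 2
  1 × C: no H
  1 × Cl: no H
  Total hydrogens = 15.
Molecular formula: C8H15Cl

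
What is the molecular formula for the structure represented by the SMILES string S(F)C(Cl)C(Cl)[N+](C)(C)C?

Heavy atoms from the SMILES: 5 C, 2 Cl, 1 F, 1 N, 1 S.
Implicit hydrogens by atom environment:
  3 × C: 3 H each → 9
  2 × C: 1 H each → 2
  2 × Cl: no H
  1 × F: no H
  1 × N (charge +1): no H
  1 × S: no H
  Total hydrogens = 11.
Net charge +1.
Molecular formula: C5H11Cl2FNS+

C5H11Cl2FNS+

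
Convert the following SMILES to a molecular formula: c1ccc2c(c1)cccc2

Heavy atoms from the SMILES: 10 C.
Implicit hydrogens by atom environment:
  8 × C (aromatic): 1 H each → 8
  2 × C (aromatic): no H
  Total hydrogens = 8.
Molecular formula: C10H8

C10H8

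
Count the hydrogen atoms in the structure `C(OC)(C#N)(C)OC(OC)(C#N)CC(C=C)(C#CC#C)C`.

18

Hydrogens are implicit in SMILES; fill each atom to its normal valence:
  8 × C: no H
  4 × C: 3 H each → 12
  3 × O: no H
  2 × C: 2 H each → 4
  2 × C: 1 H each → 2
  2 × N: no H
  Total hydrogens = 18.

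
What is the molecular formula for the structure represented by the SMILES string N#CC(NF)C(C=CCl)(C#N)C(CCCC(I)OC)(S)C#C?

C14H16ClFIN3OS

Heavy atoms from the SMILES: 14 C, 1 Cl, 1 F, 1 I, 3 N, 1 O, 1 S.
Implicit hydrogens by atom environment:
  5 × C: 1 H each → 5
  5 × C: no H
  3 × C: 2 H each → 6
  2 × N: no H
  1 × C: 3 H
  1 × Cl: no H
  1 × F: no H
  1 × I: no H
  1 × N: 1 H
  1 × O: no H
  1 × S: 1 H
  Total hydrogens = 16.
Molecular formula: C14H16ClFIN3OS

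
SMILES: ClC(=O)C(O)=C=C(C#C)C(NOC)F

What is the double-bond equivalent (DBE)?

Molecular formula from the SMILES: C8H7ClFNO3.
DoU = (2C + 2 + N − H − X)/2 = (2·8 + 2 + 1 − 7 − 2)/2 = 10/2 = 5.
(Structurally: 0 ring(s) + 5 π bond(s) = 5.)

5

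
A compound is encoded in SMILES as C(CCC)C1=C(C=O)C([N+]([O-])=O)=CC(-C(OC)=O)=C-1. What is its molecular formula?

Heavy atoms from the SMILES: 13 C, 1 N, 5 O.
Implicit hydrogens by atom environment:
  4 × C (aromatic): no H
  4 × O: no H
  3 × C: 2 H each → 6
  2 × C: 3 H each → 6
  2 × C (aromatic): 1 H each → 2
  1 × C: 1 H
  1 × C: no H
  1 × N (charge +1): no H
  1 × O (charge -1): no H
  Total hydrogens = 15.
Molecular formula: C13H15NO5

C13H15NO5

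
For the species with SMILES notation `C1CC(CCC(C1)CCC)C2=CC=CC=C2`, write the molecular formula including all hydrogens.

C16H24

Heavy atoms from the SMILES: 16 C.
Implicit hydrogens by atom environment:
  7 × C: 2 H each → 14
  5 × C (aromatic): 1 H each → 5
  2 × C: 1 H each → 2
  1 × C: 3 H
  1 × C (aromatic): no H
  Total hydrogens = 24.
Molecular formula: C16H24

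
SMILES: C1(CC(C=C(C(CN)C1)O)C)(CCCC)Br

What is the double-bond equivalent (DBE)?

2

Molecular formula from the SMILES: C13H24BrNO.
DoU = (2C + 2 + N − H − X)/2 = (2·13 + 2 + 1 − 24 − 1)/2 = 4/2 = 2.
(Structurally: 1 ring(s) + 1 π bond(s) = 2.)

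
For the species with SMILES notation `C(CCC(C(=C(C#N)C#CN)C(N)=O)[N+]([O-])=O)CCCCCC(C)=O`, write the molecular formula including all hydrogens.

C17H24N4O4

Heavy atoms from the SMILES: 17 C, 4 N, 4 O.
Implicit hydrogens by atom environment:
  8 × C: 2 H each → 16
  7 × C: no H
  3 × O: no H
  2 × N: 2 H each → 4
  1 × C: 3 H
  1 × C: 1 H
  1 × N: no H
  1 × N (charge +1): no H
  1 × O (charge -1): no H
  Total hydrogens = 24.
Molecular formula: C17H24N4O4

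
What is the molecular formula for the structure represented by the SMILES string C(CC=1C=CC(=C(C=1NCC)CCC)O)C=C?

C15H23NO

Heavy atoms from the SMILES: 15 C, 1 N, 1 O.
Implicit hydrogens by atom environment:
  6 × C: 2 H each → 12
  4 × C (aromatic): no H
  2 × C: 3 H each → 6
  2 × C (aromatic): 1 H each → 2
  1 × C: 1 H
  1 × N: 1 H
  1 × O: 1 H
  Total hydrogens = 23.
Molecular formula: C15H23NO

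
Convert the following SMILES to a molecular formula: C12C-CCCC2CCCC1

Heavy atoms from the SMILES: 10 C.
Implicit hydrogens by atom environment:
  8 × C: 2 H each → 16
  2 × C: 1 H each → 2
  Total hydrogens = 18.
Molecular formula: C10H18

C10H18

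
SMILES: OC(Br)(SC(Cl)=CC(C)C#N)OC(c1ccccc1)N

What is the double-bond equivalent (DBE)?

Molecular formula from the SMILES: C13H14BrClN2O2S.
DoU = (2C + 2 + N − H − X)/2 = (2·13 + 2 + 2 − 14 − 2)/2 = 14/2 = 7.
(Structurally: 1 ring(s) + 6 π bond(s) = 7.)

7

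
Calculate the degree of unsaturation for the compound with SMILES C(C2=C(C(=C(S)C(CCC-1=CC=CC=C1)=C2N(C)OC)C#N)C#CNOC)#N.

14

Molecular formula from the SMILES: C21H20N4O2S.
DoU = (2C + 2 + N − H − X)/2 = (2·21 + 2 + 4 − 20 − 0)/2 = 28/2 = 14.
(Structurally: 2 ring(s) + 12 π bond(s) = 14.)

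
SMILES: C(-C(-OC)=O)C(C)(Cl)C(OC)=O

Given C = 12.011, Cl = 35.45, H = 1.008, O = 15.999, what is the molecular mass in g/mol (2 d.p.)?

194.61

Molecular formula: C7H11ClO4.
M = 7×12.011 + 1×35.45 + 11×1.008 + 4×15.999 = 194.61 g/mol.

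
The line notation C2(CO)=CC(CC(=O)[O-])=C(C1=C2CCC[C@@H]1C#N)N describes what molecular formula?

Heavy atoms from the SMILES: 14 C, 2 N, 3 O.
Implicit hydrogens by atom environment:
  5 × C: 2 H each → 10
  5 × C (aromatic): no H
  2 × C: no H
  1 × C (aromatic): 1 H
  1 × C: 1 H
  1 × N: 2 H
  1 × N: no H
  1 × O: 1 H
  1 × O: no H
  1 × O (charge -1): no H
  Total hydrogens = 15.
Net charge -1.
Molecular formula: C14H15N2O3-

C14H15N2O3-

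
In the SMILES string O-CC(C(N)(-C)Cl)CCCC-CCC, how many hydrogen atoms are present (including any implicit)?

24

Hydrogens are implicit in SMILES; fill each atom to its normal valence:
  7 × C: 2 H each → 14
  2 × C: 3 H each → 6
  1 × C: 1 H
  1 × C: no H
  1 × Cl: no H
  1 × N: 2 H
  1 × O: 1 H
  Total hydrogens = 24.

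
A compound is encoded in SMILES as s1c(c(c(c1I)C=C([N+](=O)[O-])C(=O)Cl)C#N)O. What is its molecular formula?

Heavy atoms from the SMILES: 8 C, 1 Cl, 1 I, 2 N, 4 O, 1 S.
Implicit hydrogens by atom environment:
  4 × C (aromatic): no H
  3 × C: no H
  2 × O: no H
  1 × C: 1 H
  1 × Cl: no H
  1 × I: no H
  1 × N (charge +1): no H
  1 × N: no H
  1 × O: 1 H
  1 × O (charge -1): no H
  1 × S (aromatic): no H
  Total hydrogens = 2.
Molecular formula: C8H2ClIN2O4S

C8H2ClIN2O4S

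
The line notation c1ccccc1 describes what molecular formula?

C6H6

Heavy atoms from the SMILES: 6 C.
Implicit hydrogens by atom environment:
  6 × C (aromatic): 1 H each → 6
  Total hydrogens = 6.
Molecular formula: C6H6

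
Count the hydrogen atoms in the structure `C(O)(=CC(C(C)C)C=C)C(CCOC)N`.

23

Hydrogens are implicit in SMILES; fill each atom to its normal valence:
  5 × C: 1 H each → 5
  3 × C: 3 H each → 9
  3 × C: 2 H each → 6
  1 × C: no H
  1 × N: 2 H
  1 × O: 1 H
  1 × O: no H
  Total hydrogens = 23.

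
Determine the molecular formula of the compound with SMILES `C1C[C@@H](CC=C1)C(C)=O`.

C8H12O

Heavy atoms from the SMILES: 8 C, 1 O.
Implicit hydrogens by atom environment:
  3 × C: 2 H each → 6
  3 × C: 1 H each → 3
  1 × C: 3 H
  1 × C: no H
  1 × O: no H
  Total hydrogens = 12.
Molecular formula: C8H12O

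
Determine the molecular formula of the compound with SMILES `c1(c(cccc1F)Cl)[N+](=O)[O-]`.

C6H3ClFNO2

Heavy atoms from the SMILES: 6 C, 1 Cl, 1 F, 1 N, 2 O.
Implicit hydrogens by atom environment:
  3 × C (aromatic): 1 H each → 3
  3 × C (aromatic): no H
  1 × Cl: no H
  1 × F: no H
  1 × N (charge +1): no H
  1 × O: no H
  1 × O (charge -1): no H
  Total hydrogens = 3.
Molecular formula: C6H3ClFNO2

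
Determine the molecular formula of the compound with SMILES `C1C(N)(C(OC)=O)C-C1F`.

Heavy atoms from the SMILES: 6 C, 1 F, 1 N, 2 O.
Implicit hydrogens by atom environment:
  2 × C: 2 H each → 4
  2 × C: no H
  2 × O: no H
  1 × C: 3 H
  1 × C: 1 H
  1 × F: no H
  1 × N: 2 H
  Total hydrogens = 10.
Molecular formula: C6H10FNO2

C6H10FNO2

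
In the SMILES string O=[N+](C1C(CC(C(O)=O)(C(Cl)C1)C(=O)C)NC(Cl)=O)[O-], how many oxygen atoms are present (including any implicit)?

6

The symbol for oxygen appears 6 times in the SMILES.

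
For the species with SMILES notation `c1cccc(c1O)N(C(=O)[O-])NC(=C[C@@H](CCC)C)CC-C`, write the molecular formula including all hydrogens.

C17H25N2O3-

Heavy atoms from the SMILES: 17 C, 2 N, 3 O.
Implicit hydrogens by atom environment:
  4 × C: 2 H each → 8
  4 × C (aromatic): 1 H each → 4
  3 × C: 3 H each → 9
  2 × C: 1 H each → 2
  2 × C: no H
  2 × C (aromatic): no H
  1 × N: 1 H
  1 × N: no H
  1 × O: 1 H
  1 × O: no H
  1 × O (charge -1): no H
  Total hydrogens = 25.
Net charge -1.
Molecular formula: C17H25N2O3-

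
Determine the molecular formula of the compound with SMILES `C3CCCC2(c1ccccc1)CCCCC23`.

Heavy atoms from the SMILES: 16 C.
Implicit hydrogens by atom environment:
  8 × C: 2 H each → 16
  5 × C (aromatic): 1 H each → 5
  1 × C: 1 H
  1 × C: no H
  1 × C (aromatic): no H
  Total hydrogens = 22.
Molecular formula: C16H22

C16H22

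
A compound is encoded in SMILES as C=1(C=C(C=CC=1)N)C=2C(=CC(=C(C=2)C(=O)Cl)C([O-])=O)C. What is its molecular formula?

Heavy atoms from the SMILES: 15 C, 1 Cl, 1 N, 3 O.
Implicit hydrogens by atom environment:
  6 × C (aromatic): 1 H each → 6
  6 × C (aromatic): no H
  2 × C: no H
  2 × O: no H
  1 × C: 3 H
  1 × Cl: no H
  1 × N: 2 H
  1 × O (charge -1): no H
  Total hydrogens = 11.
Net charge -1.
Molecular formula: C15H11ClNO3-

C15H11ClNO3-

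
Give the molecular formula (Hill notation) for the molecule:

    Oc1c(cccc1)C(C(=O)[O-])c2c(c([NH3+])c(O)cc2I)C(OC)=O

C16H14INO6

Heavy atoms from the SMILES: 16 C, 1 I, 1 N, 6 O.
Implicit hydrogens by atom environment:
  7 × C (aromatic): no H
  5 × C (aromatic): 1 H each → 5
  3 × O: no H
  2 × C: no H
  2 × O: 1 H each → 2
  1 × C: 3 H
  1 × C: 1 H
  1 × I: no H
  1 × N (charge +1): 3 H
  1 × O (charge -1): no H
  Total hydrogens = 14.
Molecular formula: C16H14INO6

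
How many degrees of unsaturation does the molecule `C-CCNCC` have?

0

Molecular formula from the SMILES: C5H13N.
DoU = (2C + 2 + N − H − X)/2 = (2·5 + 2 + 1 − 13 − 0)/2 = 0/2 = 0.
(Structurally: 0 ring(s) + 0 π bond(s) = 0.)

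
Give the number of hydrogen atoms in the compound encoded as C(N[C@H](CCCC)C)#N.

Hydrogens are implicit in SMILES; fill each atom to its normal valence:
  3 × C: 2 H each → 6
  2 × C: 3 H each → 6
  1 × C: 1 H
  1 × C: no H
  1 × N: 1 H
  1 × N: no H
  Total hydrogens = 14.

14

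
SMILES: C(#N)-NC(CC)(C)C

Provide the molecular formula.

Heavy atoms from the SMILES: 6 C, 2 N.
Implicit hydrogens by atom environment:
  3 × C: 3 H each → 9
  2 × C: no H
  1 × C: 2 H
  1 × N: 1 H
  1 × N: no H
  Total hydrogens = 12.
Molecular formula: C6H12N2

C6H12N2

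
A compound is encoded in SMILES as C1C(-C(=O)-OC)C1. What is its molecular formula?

Heavy atoms from the SMILES: 5 C, 2 O.
Implicit hydrogens by atom environment:
  2 × C: 2 H each → 4
  2 × O: no H
  1 × C: 3 H
  1 × C: 1 H
  1 × C: no H
  Total hydrogens = 8.
Molecular formula: C5H8O2

C5H8O2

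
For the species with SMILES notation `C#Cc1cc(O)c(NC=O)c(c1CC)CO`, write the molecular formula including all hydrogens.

Heavy atoms from the SMILES: 12 C, 1 N, 3 O.
Implicit hydrogens by atom environment:
  5 × C (aromatic): no H
  2 × C: 2 H each → 4
  2 × C: 1 H each → 2
  2 × O: 1 H each → 2
  1 × C: 3 H
  1 × C (aromatic): 1 H
  1 × C: no H
  1 × N: 1 H
  1 × O: no H
  Total hydrogens = 13.
Molecular formula: C12H13NO3

C12H13NO3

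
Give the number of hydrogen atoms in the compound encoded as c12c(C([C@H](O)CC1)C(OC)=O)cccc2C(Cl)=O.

13

Hydrogens are implicit in SMILES; fill each atom to its normal valence:
  3 × C (aromatic): 1 H each → 3
  3 × C (aromatic): no H
  3 × O: no H
  2 × C: 2 H each → 4
  2 × C: 1 H each → 2
  2 × C: no H
  1 × C: 3 H
  1 × Cl: no H
  1 × O: 1 H
  Total hydrogens = 13.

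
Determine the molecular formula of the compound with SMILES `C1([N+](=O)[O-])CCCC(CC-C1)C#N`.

C9H14N2O2

Heavy atoms from the SMILES: 9 C, 2 N, 2 O.
Implicit hydrogens by atom environment:
  6 × C: 2 H each → 12
  2 × C: 1 H each → 2
  1 × C: no H
  1 × N: no H
  1 × N (charge +1): no H
  1 × O: no H
  1 × O (charge -1): no H
  Total hydrogens = 14.
Molecular formula: C9H14N2O2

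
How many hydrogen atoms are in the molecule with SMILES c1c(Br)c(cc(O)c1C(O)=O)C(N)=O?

6

Hydrogens are implicit in SMILES; fill each atom to its normal valence:
  4 × C (aromatic): no H
  2 × C (aromatic): 1 H each → 2
  2 × C: no H
  2 × O: 1 H each → 2
  2 × O: no H
  1 × Br: no H
  1 × N: 2 H
  Total hydrogens = 6.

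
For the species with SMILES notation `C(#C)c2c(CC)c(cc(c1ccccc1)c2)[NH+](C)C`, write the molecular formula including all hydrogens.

C18H20N+

Heavy atoms from the SMILES: 18 C, 1 N.
Implicit hydrogens by atom environment:
  7 × C (aromatic): 1 H each → 7
  5 × C (aromatic): no H
  3 × C: 3 H each → 9
  1 × C: 2 H
  1 × C: 1 H
  1 × C: no H
  1 × N (charge +1): 1 H
  Total hydrogens = 20.
Net charge +1.
Molecular formula: C18H20N+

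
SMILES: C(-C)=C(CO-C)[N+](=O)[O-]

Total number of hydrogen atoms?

Hydrogens are implicit in SMILES; fill each atom to its normal valence:
  2 × C: 3 H each → 6
  2 × O: no H
  1 × C: 2 H
  1 × C: 1 H
  1 × C: no H
  1 × N (charge +1): no H
  1 × O (charge -1): no H
  Total hydrogens = 9.

9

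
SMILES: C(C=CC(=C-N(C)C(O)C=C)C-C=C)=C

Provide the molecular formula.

C13H19NO

Heavy atoms from the SMILES: 13 C, 1 N, 1 O.
Implicit hydrogens by atom environment:
  7 × C: 1 H each → 7
  4 × C: 2 H each → 8
  1 × C: 3 H
  1 × C: no H
  1 × N: no H
  1 × O: 1 H
  Total hydrogens = 19.
Molecular formula: C13H19NO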